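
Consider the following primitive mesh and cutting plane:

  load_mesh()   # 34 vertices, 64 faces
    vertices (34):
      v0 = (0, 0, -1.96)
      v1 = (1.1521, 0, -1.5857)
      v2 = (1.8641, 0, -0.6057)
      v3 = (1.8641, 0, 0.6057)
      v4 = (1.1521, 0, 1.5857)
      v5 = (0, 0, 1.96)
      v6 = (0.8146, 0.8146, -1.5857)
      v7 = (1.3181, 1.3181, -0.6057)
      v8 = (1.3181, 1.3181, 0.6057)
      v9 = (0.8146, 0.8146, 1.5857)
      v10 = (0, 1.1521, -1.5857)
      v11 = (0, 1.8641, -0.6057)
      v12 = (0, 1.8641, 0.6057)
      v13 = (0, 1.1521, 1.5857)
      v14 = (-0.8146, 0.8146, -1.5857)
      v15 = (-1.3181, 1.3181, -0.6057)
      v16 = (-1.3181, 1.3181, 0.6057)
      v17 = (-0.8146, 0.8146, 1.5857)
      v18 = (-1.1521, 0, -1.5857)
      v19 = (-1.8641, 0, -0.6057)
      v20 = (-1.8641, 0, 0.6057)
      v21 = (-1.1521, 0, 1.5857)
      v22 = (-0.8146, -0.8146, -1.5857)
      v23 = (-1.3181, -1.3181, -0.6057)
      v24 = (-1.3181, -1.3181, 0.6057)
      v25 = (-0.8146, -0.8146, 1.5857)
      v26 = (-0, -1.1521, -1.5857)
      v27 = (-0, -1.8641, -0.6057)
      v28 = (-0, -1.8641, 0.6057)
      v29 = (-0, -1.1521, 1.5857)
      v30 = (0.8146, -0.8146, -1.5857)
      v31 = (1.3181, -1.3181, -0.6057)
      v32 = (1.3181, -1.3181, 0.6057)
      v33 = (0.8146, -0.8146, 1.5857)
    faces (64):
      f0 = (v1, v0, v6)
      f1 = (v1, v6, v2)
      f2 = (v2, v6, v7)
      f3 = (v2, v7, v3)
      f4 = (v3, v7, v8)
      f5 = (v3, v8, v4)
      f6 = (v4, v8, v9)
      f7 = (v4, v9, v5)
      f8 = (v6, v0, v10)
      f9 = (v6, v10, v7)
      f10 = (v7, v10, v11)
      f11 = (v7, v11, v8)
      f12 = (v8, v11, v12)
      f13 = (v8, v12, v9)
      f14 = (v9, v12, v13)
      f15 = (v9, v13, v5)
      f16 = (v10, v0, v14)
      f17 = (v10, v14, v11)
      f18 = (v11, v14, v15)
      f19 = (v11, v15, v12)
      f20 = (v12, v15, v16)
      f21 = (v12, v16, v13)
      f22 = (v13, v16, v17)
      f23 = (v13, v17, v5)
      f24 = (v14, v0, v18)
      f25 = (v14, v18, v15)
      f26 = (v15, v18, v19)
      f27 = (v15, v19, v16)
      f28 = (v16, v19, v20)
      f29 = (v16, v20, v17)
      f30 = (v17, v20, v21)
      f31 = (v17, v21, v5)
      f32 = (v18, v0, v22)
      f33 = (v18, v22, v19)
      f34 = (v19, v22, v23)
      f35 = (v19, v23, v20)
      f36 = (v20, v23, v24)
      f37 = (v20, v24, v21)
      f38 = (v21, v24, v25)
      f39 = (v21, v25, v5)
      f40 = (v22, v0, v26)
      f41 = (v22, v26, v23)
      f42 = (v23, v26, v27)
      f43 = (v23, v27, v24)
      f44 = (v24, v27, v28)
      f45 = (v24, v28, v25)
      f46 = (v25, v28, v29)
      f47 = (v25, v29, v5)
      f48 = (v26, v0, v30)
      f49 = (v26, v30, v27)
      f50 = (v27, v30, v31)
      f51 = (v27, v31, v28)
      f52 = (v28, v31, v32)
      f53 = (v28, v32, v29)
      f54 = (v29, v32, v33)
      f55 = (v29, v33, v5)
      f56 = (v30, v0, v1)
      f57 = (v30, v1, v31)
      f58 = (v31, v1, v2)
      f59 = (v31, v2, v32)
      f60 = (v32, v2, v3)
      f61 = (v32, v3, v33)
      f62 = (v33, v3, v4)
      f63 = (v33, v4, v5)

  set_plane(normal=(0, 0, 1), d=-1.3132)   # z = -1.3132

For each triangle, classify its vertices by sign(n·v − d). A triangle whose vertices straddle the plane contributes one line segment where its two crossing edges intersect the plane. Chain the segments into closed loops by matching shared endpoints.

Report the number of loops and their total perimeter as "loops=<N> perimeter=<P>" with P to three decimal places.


Straddling triangles (16 of 64):
  (v1,v6,v2) [--+] → (1.10643, 0.588091, -1.3132)–(1.35008, 0, -1.3132)  len=0.6366
  (v2,v6,v7) [+-+] → (1.10643, 0.588091, -1.3132)–(0.954604, 0.954604, -1.3132)  len=0.3967
  (v6,v10,v7) [--+] → (0.366513, 1.19826, -1.3132)–(0.954604, 0.954604, -1.3132)  len=0.6366
  (v7,v10,v11) [+-+] → (0.366513, 1.19826, -1.3132)–(0, 1.35008, -1.3132)  len=0.3967
  (v10,v14,v11) [--+] → (-0.588091, 1.10643, -1.3132)–(0, 1.35008, -1.3132)  len=0.6366
  (v11,v14,v15) [+-+] → (-0.588091, 1.10643, -1.3132)–(-0.954604, 0.954604, -1.3132)  len=0.3967
  (v14,v18,v15) [--+] → (-1.19826, 0.366513, -1.3132)–(-0.954604, 0.954604, -1.3132)  len=0.6366
  (v15,v18,v19) [+-+] → (-1.19826, 0.366513, -1.3132)–(-1.35008, 0, -1.3132)  len=0.3967
  (v18,v22,v19) [--+] → (-1.10643, -0.588091, -1.3132)–(-1.35008, 0, -1.3132)  len=0.6366
  (v19,v22,v23) [+-+] → (-1.10643, -0.588091, -1.3132)–(-0.954604, -0.954604, -1.3132)  len=0.3967
  (v22,v26,v23) [--+] → (-0.366513, -1.19826, -1.3132)–(-0.954604, -0.954604, -1.3132)  len=0.6366
  (v23,v26,v27) [+-+] → (-0.366513, -1.19826, -1.3132)–(0, -1.35008, -1.3132)  len=0.3967
  (v26,v30,v27) [--+] → (0.588091, -1.10643, -1.3132)–(0, -1.35008, -1.3132)  len=0.6366
  (v27,v30,v31) [+-+] → (0.588091, -1.10643, -1.3132)–(0.954604, -0.954604, -1.3132)  len=0.3967
  (v30,v1,v31) [--+] → (1.19826, -0.366513, -1.3132)–(0.954604, -0.954604, -1.3132)  len=0.6366
  (v31,v1,v2) [+-+] → (1.19826, -0.366513, -1.3132)–(1.35008, 0, -1.3132)  len=0.3967

Chained into 1 loop(s):
  loop 1: 16 segments, perimeter = 8.2662
Total perimeter = 8.266

loops=1 perimeter=8.266


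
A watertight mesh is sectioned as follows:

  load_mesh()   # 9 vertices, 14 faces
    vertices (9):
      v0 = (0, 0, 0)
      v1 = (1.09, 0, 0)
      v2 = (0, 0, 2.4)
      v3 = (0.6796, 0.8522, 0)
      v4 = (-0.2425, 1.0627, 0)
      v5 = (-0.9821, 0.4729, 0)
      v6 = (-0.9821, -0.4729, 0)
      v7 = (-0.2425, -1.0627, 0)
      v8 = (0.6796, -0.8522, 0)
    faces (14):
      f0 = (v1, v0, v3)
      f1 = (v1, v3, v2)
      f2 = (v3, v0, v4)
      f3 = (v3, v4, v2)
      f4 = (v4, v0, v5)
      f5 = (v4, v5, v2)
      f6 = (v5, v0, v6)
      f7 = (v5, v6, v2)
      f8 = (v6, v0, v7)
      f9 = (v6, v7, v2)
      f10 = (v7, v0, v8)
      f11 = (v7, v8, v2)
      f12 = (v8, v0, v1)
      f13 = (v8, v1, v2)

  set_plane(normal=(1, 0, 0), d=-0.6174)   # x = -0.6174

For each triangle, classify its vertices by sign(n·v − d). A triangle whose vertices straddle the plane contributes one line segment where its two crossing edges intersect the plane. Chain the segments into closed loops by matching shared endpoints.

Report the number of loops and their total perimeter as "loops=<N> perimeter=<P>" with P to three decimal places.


loops=1 perimeter=4.134

Straddling triangles (6 of 14):
  (v4,v0,v5) [++-] → (-0.6174, 0.29729, 0)–(-0.6174, 0.763733, 0)  len=0.4664
  (v4,v5,v2) [+-+] → (-0.6174, 0.763733, 0)–(-0.6174, 0.29729, 0.891233)  len=1.0059
  (v5,v0,v6) [-+-] → (-0.6174, 0.29729, 0)–(-0.6174, -0.29729, 0)  len=0.5946
  (v5,v6,v2) [--+] → (-0.6174, -0.29729, 0.891233)–(-0.6174, 0.29729, 0.891233)  len=0.5946
  (v6,v0,v7) [-++] → (-0.6174, -0.29729, 0)–(-0.6174, -0.763733, 0)  len=0.4664
  (v6,v7,v2) [-++] → (-0.6174, -0.763733, 0)–(-0.6174, -0.29729, 0.891233)  len=1.0059

Chained into 1 loop(s):
  loop 1: 6 segments, perimeter = 4.1339
Total perimeter = 4.134


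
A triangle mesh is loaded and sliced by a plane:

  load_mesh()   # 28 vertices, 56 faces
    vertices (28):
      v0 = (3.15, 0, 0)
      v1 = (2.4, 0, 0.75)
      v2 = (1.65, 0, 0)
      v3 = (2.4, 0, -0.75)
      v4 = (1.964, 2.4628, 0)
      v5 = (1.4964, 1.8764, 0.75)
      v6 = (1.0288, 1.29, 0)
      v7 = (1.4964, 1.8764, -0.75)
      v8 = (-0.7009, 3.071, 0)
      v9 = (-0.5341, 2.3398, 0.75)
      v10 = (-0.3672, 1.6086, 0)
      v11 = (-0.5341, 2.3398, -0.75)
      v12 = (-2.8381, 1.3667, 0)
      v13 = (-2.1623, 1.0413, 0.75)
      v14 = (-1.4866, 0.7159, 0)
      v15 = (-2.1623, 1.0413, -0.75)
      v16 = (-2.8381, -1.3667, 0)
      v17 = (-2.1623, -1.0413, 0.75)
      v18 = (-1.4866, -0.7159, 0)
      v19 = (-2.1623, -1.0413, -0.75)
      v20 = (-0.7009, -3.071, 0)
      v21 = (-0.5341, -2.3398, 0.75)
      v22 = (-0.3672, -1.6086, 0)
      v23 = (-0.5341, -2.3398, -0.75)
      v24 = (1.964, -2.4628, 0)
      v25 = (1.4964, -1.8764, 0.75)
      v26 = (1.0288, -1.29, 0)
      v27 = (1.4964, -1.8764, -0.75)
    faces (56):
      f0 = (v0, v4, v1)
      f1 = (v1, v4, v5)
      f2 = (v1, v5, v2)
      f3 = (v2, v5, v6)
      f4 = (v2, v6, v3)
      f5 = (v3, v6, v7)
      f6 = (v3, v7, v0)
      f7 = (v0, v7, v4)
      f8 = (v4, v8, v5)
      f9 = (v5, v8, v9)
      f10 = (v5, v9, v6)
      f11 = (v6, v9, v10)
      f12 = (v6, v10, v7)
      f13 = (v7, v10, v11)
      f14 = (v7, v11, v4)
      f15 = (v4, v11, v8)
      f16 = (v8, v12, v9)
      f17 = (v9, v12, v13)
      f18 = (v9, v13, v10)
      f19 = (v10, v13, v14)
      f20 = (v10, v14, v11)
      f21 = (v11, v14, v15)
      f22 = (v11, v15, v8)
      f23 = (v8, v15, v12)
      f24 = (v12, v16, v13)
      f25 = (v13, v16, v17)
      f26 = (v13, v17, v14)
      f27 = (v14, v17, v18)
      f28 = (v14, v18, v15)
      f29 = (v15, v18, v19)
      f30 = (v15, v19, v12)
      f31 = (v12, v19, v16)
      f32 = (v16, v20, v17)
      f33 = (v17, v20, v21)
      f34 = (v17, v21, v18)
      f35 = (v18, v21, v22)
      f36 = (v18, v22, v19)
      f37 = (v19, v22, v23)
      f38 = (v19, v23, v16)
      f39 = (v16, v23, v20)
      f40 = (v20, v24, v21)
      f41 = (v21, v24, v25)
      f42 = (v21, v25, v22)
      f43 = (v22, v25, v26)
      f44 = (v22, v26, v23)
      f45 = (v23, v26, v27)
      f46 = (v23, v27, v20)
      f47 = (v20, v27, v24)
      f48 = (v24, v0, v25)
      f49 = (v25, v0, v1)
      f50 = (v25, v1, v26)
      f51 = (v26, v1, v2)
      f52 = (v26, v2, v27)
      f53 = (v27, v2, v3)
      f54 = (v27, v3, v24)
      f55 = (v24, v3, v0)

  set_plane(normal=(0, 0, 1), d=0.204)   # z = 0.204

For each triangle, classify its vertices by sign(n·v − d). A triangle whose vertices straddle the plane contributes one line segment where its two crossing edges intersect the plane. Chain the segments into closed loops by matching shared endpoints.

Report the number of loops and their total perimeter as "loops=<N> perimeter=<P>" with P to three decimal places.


loops=2 perimeter=29.157

Straddling triangles (28 of 56):
  (v0,v4,v1) [--+] → (2.08259, 1.79292, 0.204)–(2.946, 0, 0.204)  len=1.9900
  (v1,v4,v5) [+-+] → (2.08259, 1.79292, 0.204)–(1.83681, 2.3033, 0.204)  len=0.5665
  (v1,v5,v2) [++-] → (1.60822, 0.510381, 0.204)–(1.854, 0, 0.204)  len=0.5665
  (v2,v5,v6) [-+-] → (1.60822, 0.510381, 0.204)–(1.15599, 1.4495, 0.204)  len=1.0423
  (v4,v8,v5) [--+] → (-0.103234, 2.74607, 0.204)–(1.83681, 2.3033, 0.204)  len=1.9899
  (v5,v8,v9) [+-+] → (-0.103234, 2.74607, 0.204)–(-0.65553, 2.87211, 0.204)  len=0.5665
  (v5,v9,v6) [++-] → (0.603691, 1.57555, 0.204)–(1.15599, 1.4495, 0.204)  len=0.5665
  (v6,v9,v10) [-+-] → (0.603691, 1.57555, 0.204)–(-0.412597, 1.80749, 0.204)  len=1.0424
  (v8,v12,v9) [--+] → (-2.21141, 1.63138, 0.204)–(-0.65553, 2.87211, 0.204)  len=1.9900
  (v9,v12,v13) [+-+] → (-2.21141, 1.63138, 0.204)–(-2.65428, 1.27819, 0.204)  len=0.5665
  (v9,v13,v10) [++-] → (-0.855467, 1.45429, 0.204)–(-0.412597, 1.80749, 0.204)  len=0.5665
  (v10,v13,v14) [-+-] → (-0.855467, 1.45429, 0.204)–(-1.67039, 0.804409, 0.204)  len=1.0423
  (v12,v16,v13) [--+] → (-2.65428, -0.711724, 0.204)–(-2.65428, 1.27819, 0.204)  len=1.9899
  (v13,v16,v17) [+-+] → (-2.65428, -0.711724, 0.204)–(-2.65428, -1.27819, 0.204)  len=0.5665
  (v13,v17,v14) [++-] → (-1.67039, 0.237942, 0.204)–(-1.67039, 0.804409, 0.204)  len=0.5665
  (v14,v17,v18) [-+-] → (-1.67039, 0.237942, 0.204)–(-1.67039, -0.804409, 0.204)  len=1.0424
  (v16,v20,v17) [--+] → (-1.0984, -2.51892, 0.204)–(-2.65428, -1.27819, 0.204)  len=1.9900
  (v17,v20,v21) [+-+] → (-1.0984, -2.51892, 0.204)–(-0.65553, -2.87211, 0.204)  len=0.5665
  (v17,v21,v18) [++-] → (-1.22752, -1.1576, 0.204)–(-1.67039, -0.804409, 0.204)  len=0.5665
  (v18,v21,v22) [-+-] → (-1.22752, -1.1576, 0.204)–(-0.412597, -1.80749, 0.204)  len=1.0423
  (v20,v24,v21) [--+] → (1.28452, -2.42934, 0.204)–(-0.65553, -2.87211, 0.204)  len=1.9899
  (v21,v24,v25) [+-+] → (1.28452, -2.42934, 0.204)–(1.83681, -2.3033, 0.204)  len=0.5665
  (v21,v25,v22) [++-] → (0.139699, -1.68144, 0.204)–(-0.412597, -1.80749, 0.204)  len=0.5665
  (v22,v25,v26) [-+-] → (0.139699, -1.68144, 0.204)–(1.15599, -1.4495, 0.204)  len=1.0424
  (v24,v0,v25) [--+] → (2.70022, -0.510381, 0.204)–(1.83681, -2.3033, 0.204)  len=1.9900
  (v25,v0,v1) [+-+] → (2.70022, -0.510381, 0.204)–(2.946, 0, 0.204)  len=0.5665
  (v25,v1,v26) [++-] → (1.40177, -0.93912, 0.204)–(1.15599, -1.4495, 0.204)  len=0.5665
  (v26,v1,v2) [-+-] → (1.40177, -0.93912, 0.204)–(1.854, 0, 0.204)  len=1.0423

Chained into 2 loop(s):
  loop 1: 14 segments, perimeter = 17.8951
  loop 2: 14 segments, perimeter = 11.2619
Total perimeter = 29.157


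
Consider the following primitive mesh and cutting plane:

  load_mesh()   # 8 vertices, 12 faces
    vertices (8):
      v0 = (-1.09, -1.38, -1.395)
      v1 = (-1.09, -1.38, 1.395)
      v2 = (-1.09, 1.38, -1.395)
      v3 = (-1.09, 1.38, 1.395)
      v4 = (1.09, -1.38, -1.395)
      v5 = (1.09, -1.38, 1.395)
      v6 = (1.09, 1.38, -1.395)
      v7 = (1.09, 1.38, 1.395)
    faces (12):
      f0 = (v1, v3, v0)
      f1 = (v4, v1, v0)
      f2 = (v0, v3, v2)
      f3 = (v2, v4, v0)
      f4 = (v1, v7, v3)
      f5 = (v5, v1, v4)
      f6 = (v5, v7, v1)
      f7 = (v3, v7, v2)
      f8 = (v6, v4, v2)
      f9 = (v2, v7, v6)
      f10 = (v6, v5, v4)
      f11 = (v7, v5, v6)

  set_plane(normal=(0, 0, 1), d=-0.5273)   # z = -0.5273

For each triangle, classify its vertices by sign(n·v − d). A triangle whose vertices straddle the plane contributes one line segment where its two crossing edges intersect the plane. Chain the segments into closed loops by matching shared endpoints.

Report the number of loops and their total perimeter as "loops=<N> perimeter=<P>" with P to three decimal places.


loops=1 perimeter=9.880

Straddling triangles (8 of 12):
  (v1,v3,v0) [++-] → (-1.09, -0.52163, -0.5273)–(-1.09, -1.38, -0.5273)  len=0.8584
  (v4,v1,v0) [-+-] → (0.412012, -1.38, -0.5273)–(-1.09, -1.38, -0.5273)  len=1.5020
  (v0,v3,v2) [-+-] → (-1.09, -0.52163, -0.5273)–(-1.09, 1.38, -0.5273)  len=1.9016
  (v5,v1,v4) [++-] → (0.412012, -1.38, -0.5273)–(1.09, -1.38, -0.5273)  len=0.6780
  (v3,v7,v2) [++-] → (-0.412012, 1.38, -0.5273)–(-1.09, 1.38, -0.5273)  len=0.6780
  (v2,v7,v6) [-+-] → (-0.412012, 1.38, -0.5273)–(1.09, 1.38, -0.5273)  len=1.5020
  (v6,v5,v4) [-+-] → (1.09, 0.52163, -0.5273)–(1.09, -1.38, -0.5273)  len=1.9016
  (v7,v5,v6) [++-] → (1.09, 0.52163, -0.5273)–(1.09, 1.38, -0.5273)  len=0.8584

Chained into 1 loop(s):
  loop 1: 8 segments, perimeter = 9.8800
Total perimeter = 9.880


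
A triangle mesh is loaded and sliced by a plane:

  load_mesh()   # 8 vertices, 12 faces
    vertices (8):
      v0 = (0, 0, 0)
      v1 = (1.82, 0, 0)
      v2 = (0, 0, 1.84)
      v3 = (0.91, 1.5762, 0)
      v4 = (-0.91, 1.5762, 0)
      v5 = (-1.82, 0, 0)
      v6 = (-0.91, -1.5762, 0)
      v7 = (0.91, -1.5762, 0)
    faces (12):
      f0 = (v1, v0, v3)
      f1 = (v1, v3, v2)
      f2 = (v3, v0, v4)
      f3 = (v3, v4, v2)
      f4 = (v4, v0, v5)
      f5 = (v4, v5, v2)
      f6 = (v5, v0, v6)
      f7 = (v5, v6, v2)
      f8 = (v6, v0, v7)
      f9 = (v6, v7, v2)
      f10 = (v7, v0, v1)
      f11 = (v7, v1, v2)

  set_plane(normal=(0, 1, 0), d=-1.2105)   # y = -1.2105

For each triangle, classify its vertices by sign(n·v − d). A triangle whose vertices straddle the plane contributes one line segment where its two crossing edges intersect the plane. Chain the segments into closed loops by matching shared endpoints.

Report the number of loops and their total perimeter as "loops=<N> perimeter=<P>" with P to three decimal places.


Straddling triangles (6 of 12):
  (v5,v0,v6) [++-] → (-0.698868, -1.2105, 0)–(-1.12113, -1.2105, 0)  len=0.4223
  (v5,v6,v2) [+-+] → (-1.12113, -1.2105, 0)–(-0.698868, -1.2105, 0.426905)  len=0.6005
  (v6,v0,v7) [-+-] → (-0.698868, -1.2105, 0)–(0.698868, -1.2105, 0)  len=1.3977
  (v6,v7,v2) [--+] → (0.698868, -1.2105, 0.426905)–(-0.698868, -1.2105, 0.426905)  len=1.3977
  (v7,v0,v1) [-++] → (0.698868, -1.2105, 0)–(1.12113, -1.2105, 0)  len=0.4223
  (v7,v1,v2) [-++] → (1.12113, -1.2105, 0)–(0.698868, -1.2105, 0.426905)  len=0.6005

Chained into 1 loop(s):
  loop 1: 6 segments, perimeter = 4.8409
Total perimeter = 4.841

loops=1 perimeter=4.841


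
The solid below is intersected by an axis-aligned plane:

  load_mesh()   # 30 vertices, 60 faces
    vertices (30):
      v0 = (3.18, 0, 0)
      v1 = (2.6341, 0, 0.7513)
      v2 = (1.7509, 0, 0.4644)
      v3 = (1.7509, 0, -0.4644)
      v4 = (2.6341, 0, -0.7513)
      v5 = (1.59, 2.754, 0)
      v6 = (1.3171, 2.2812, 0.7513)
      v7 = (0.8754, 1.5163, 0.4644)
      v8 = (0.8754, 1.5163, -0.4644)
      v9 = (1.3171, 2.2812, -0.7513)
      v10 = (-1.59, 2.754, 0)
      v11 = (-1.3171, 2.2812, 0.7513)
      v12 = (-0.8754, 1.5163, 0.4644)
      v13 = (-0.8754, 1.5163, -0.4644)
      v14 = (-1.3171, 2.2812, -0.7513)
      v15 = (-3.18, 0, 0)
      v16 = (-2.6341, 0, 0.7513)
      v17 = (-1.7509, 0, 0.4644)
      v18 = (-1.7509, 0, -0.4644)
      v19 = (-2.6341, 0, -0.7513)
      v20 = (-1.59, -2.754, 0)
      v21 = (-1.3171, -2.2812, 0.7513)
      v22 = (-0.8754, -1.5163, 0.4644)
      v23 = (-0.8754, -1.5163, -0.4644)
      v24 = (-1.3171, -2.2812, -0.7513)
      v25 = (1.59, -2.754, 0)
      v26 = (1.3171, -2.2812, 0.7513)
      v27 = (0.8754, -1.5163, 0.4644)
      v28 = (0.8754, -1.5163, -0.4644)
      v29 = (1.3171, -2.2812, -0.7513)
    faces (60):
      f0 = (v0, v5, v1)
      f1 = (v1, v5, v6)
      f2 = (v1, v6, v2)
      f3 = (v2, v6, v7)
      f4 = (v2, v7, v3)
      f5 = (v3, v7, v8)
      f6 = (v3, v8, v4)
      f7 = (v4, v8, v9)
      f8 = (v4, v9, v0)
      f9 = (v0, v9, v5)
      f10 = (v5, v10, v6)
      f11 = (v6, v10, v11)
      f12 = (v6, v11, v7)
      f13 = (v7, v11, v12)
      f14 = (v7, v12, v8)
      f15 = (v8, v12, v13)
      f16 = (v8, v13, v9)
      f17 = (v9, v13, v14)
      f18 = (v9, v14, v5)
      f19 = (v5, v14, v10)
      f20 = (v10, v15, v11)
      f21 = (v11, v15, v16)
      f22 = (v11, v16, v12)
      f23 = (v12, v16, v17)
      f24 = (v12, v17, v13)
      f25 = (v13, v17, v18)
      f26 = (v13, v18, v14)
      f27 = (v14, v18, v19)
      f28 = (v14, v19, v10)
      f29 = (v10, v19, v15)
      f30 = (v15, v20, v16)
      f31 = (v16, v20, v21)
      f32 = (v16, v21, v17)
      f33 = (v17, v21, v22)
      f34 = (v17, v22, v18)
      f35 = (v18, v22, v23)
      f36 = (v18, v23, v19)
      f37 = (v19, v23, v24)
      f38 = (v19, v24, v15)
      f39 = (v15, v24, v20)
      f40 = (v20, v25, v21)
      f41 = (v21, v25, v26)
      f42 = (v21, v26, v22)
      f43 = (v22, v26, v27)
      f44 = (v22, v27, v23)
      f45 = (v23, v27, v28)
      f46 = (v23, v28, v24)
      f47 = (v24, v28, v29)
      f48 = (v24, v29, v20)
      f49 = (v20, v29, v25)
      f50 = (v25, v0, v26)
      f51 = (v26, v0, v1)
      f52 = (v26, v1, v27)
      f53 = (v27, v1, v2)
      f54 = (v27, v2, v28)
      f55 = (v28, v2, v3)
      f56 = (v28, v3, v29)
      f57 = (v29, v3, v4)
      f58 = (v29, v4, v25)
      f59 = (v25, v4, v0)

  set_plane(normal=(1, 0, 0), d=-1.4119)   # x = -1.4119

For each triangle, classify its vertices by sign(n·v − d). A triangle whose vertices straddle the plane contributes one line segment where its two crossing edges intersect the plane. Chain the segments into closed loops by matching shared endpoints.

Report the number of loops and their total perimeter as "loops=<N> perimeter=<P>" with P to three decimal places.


Straddling triangles (24 of 60):
  (v5,v10,v6) [+-+] → (-1.4119, 2.754, 0)–(-1.4119, 2.72503, 0.0460275)  len=0.0544
  (v6,v10,v11) [+-+] → (-1.4119, 2.72503, 0.0460275)–(-1.4119, 2.44544, 0.490313)  len=0.5249
  (v5,v14,v10) [++-] → (-1.4119, 2.44544, -0.490313)–(-1.4119, 2.754, 0)  len=0.5793
  (v10,v15,v11) [--+] → (-1.4119, 2.16511, 0.713068)–(-1.4119, 2.44544, 0.490313)  len=0.3581
  (v11,v15,v16) [+--] → (-1.4119, 2.16511, 0.713068)–(-1.4119, 2.117, 0.7513)  len=0.0615
  (v11,v16,v12) [+-+] → (-1.4119, 2.117, 0.7513)–(-1.4119, 1.05375, 0.55192)  len=1.0818
  (v12,v16,v17) [+--] → (-1.4119, 1.05375, 0.55192)–(-1.4119, 0.587122, 0.4644)  len=0.4748
  (v12,v17,v13) [+-+] → (-1.4119, 0.587122, 0.4644)–(-1.4119, 0.587122, 0.104762)  len=0.3596
  (v13,v17,v18) [+--] → (-1.4119, 0.587122, 0.104762)–(-1.4119, 0.587122, -0.4644)  len=0.5692
  (v13,v18,v14) [+-+] → (-1.4119, 0.587122, -0.4644)–(-1.4119, 1.78268, -0.688603)  len=1.2164
  (v14,v18,v19) [+--] → (-1.4119, 1.78268, -0.688603)–(-1.4119, 2.117, -0.7513)  len=0.3401
  (v14,v19,v10) [+--] → (-1.4119, 2.117, -0.7513)–(-1.4119, 2.44544, -0.490313)  len=0.4195
  (v16,v20,v21) [--+] → (-1.4119, -2.44544, 0.490313)–(-1.4119, -2.117, 0.7513)  len=0.4195
  (v16,v21,v17) [-+-] → (-1.4119, -2.117, 0.7513)–(-1.4119, -1.78268, 0.688603)  len=0.3401
  (v17,v21,v22) [-++] → (-1.4119, -1.78268, 0.688603)–(-1.4119, -0.587122, 0.4644)  len=1.2164
  (v17,v22,v18) [-+-] → (-1.4119, -0.587122, 0.4644)–(-1.4119, -0.587122, -0.104762)  len=0.5692
  (v18,v22,v23) [-++] → (-1.4119, -0.587122, -0.104762)–(-1.4119, -0.587122, -0.4644)  len=0.3596
  (v18,v23,v19) [-+-] → (-1.4119, -0.587122, -0.4644)–(-1.4119, -1.05375, -0.55192)  len=0.4748
  (v19,v23,v24) [-++] → (-1.4119, -1.05375, -0.55192)–(-1.4119, -2.117, -0.7513)  len=1.0818
  (v19,v24,v15) [-+-] → (-1.4119, -2.117, -0.7513)–(-1.4119, -2.16511, -0.713068)  len=0.0615
  (v15,v24,v20) [-+-] → (-1.4119, -2.16511, -0.713068)–(-1.4119, -2.44544, -0.490313)  len=0.3581
  (v20,v25,v21) [-++] → (-1.4119, -2.754, 0)–(-1.4119, -2.44544, 0.490313)  len=0.5793
  (v24,v29,v20) [++-] → (-1.4119, -2.72503, -0.0460275)–(-1.4119, -2.44544, -0.490313)  len=0.5249
  (v20,v29,v25) [-++] → (-1.4119, -2.72503, -0.0460275)–(-1.4119, -2.754, 0)  len=0.0544

Chained into 2 loop(s):
  loop 1: 12 segments, perimeter = 6.0396
  loop 2: 12 segments, perimeter = 6.0396
Total perimeter = 12.079

loops=2 perimeter=12.079


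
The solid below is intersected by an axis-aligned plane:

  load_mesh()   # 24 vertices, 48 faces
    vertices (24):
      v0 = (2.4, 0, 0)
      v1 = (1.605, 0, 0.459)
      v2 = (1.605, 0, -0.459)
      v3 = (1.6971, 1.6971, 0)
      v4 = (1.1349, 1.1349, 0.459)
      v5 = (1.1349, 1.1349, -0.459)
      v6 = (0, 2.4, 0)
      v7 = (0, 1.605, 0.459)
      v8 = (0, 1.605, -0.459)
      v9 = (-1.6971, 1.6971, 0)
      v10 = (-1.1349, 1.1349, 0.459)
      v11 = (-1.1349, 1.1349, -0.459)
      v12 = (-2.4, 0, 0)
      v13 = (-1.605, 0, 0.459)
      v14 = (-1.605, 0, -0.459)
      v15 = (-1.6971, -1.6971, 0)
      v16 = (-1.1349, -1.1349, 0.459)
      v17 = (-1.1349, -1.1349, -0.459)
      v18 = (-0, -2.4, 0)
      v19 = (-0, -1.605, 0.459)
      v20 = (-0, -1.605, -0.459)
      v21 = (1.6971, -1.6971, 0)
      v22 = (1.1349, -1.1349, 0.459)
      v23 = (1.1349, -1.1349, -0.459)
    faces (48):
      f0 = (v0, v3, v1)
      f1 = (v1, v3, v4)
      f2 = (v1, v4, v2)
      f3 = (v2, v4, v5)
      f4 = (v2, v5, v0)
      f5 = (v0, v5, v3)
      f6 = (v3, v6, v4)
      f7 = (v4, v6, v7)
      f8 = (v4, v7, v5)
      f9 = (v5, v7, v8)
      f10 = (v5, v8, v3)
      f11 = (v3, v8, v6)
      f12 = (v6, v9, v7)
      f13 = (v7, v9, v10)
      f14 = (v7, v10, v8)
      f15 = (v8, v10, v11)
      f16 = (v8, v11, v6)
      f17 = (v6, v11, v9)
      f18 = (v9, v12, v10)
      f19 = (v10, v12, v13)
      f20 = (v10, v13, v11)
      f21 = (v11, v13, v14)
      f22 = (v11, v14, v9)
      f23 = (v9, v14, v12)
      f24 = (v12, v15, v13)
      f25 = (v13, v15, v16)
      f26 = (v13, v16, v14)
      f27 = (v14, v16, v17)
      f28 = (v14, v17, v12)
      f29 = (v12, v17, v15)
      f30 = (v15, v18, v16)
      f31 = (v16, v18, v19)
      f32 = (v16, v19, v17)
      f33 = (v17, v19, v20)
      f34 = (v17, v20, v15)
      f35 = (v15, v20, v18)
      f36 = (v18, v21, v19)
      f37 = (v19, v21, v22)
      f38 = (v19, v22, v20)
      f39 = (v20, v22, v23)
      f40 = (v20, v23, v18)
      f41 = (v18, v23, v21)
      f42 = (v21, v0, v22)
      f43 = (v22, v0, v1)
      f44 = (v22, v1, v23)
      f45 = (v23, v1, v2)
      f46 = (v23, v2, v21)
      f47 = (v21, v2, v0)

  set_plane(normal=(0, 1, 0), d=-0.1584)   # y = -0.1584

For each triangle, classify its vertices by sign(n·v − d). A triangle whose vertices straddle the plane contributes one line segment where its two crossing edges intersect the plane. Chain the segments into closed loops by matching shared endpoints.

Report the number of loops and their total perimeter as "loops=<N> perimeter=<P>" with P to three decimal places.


Straddling triangles (12 of 48):
  (v12,v15,v13) [+-+] → (-2.33439, -0.1584, 0)–(-1.6136, -0.1584, 0.416159)  len=0.8323
  (v13,v15,v16) [+--] → (-1.6136, -0.1584, 0.416159)–(-1.53939, -0.1584, 0.459)  len=0.0857
  (v13,v16,v14) [+-+] → (-1.53939, -0.1584, 0.459)–(-1.53939, -0.1584, -0.330873)  len=0.7899
  (v14,v16,v17) [+--] → (-1.53939, -0.1584, -0.330873)–(-1.53939, -0.1584, -0.459)  len=0.1281
  (v14,v17,v12) [+-+] → (-1.53939, -0.1584, -0.459)–(-2.22343, -0.1584, -0.0640634)  len=0.7899
  (v12,v17,v15) [+--] → (-2.22343, -0.1584, -0.0640634)–(-2.33439, -0.1584, 0)  len=0.1281
  (v21,v0,v22) [-+-] → (2.33439, -0.1584, 0)–(2.22343, -0.1584, 0.0640634)  len=0.1281
  (v22,v0,v1) [-++] → (2.22343, -0.1584, 0.0640634)–(1.53939, -0.1584, 0.459)  len=0.7899
  (v22,v1,v23) [-+-] → (1.53939, -0.1584, 0.459)–(1.53939, -0.1584, 0.330873)  len=0.1281
  (v23,v1,v2) [-++] → (1.53939, -0.1584, 0.330873)–(1.53939, -0.1584, -0.459)  len=0.7899
  (v23,v2,v21) [-+-] → (1.53939, -0.1584, -0.459)–(1.6136, -0.1584, -0.416159)  len=0.0857
  (v21,v2,v0) [-++] → (1.6136, -0.1584, -0.416159)–(2.33439, -0.1584, 0)  len=0.8323

Chained into 2 loop(s):
  loop 1: 6 segments, perimeter = 2.7540
  loop 2: 6 segments, perimeter = 2.7540
Total perimeter = 5.508

loops=2 perimeter=5.508


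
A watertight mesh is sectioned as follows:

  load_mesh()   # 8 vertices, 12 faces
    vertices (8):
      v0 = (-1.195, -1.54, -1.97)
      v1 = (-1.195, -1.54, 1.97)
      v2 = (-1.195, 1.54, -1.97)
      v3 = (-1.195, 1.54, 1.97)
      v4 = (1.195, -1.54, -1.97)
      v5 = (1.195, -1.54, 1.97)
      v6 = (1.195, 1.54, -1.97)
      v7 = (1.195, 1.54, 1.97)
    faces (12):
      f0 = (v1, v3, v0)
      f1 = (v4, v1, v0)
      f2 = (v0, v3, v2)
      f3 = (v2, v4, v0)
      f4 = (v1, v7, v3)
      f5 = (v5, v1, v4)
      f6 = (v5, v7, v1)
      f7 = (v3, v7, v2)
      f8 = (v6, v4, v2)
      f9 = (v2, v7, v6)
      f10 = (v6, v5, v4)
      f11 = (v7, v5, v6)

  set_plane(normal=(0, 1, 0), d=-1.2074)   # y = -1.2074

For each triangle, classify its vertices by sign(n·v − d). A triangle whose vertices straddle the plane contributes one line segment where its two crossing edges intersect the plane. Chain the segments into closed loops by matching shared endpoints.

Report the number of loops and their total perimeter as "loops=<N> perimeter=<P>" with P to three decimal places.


Straddling triangles (8 of 12):
  (v1,v3,v0) [-+-] → (-1.195, -1.2074, 1.97)–(-1.195, -1.2074, -1.54453)  len=3.5145
  (v0,v3,v2) [-++] → (-1.195, -1.2074, -1.54453)–(-1.195, -1.2074, -1.97)  len=0.4255
  (v2,v4,v0) [+--] → (0.936911, -1.2074, -1.97)–(-1.195, -1.2074, -1.97)  len=2.1319
  (v1,v7,v3) [-++] → (-0.936911, -1.2074, 1.97)–(-1.195, -1.2074, 1.97)  len=0.2581
  (v5,v7,v1) [-+-] → (1.195, -1.2074, 1.97)–(-0.936911, -1.2074, 1.97)  len=2.1319
  (v6,v4,v2) [+-+] → (1.195, -1.2074, -1.97)–(0.936911, -1.2074, -1.97)  len=0.2581
  (v6,v5,v4) [+--] → (1.195, -1.2074, 1.54453)–(1.195, -1.2074, -1.97)  len=3.5145
  (v7,v5,v6) [+-+] → (1.195, -1.2074, 1.97)–(1.195, -1.2074, 1.54453)  len=0.4255

Chained into 1 loop(s):
  loop 1: 8 segments, perimeter = 12.6600
Total perimeter = 12.660

loops=1 perimeter=12.660


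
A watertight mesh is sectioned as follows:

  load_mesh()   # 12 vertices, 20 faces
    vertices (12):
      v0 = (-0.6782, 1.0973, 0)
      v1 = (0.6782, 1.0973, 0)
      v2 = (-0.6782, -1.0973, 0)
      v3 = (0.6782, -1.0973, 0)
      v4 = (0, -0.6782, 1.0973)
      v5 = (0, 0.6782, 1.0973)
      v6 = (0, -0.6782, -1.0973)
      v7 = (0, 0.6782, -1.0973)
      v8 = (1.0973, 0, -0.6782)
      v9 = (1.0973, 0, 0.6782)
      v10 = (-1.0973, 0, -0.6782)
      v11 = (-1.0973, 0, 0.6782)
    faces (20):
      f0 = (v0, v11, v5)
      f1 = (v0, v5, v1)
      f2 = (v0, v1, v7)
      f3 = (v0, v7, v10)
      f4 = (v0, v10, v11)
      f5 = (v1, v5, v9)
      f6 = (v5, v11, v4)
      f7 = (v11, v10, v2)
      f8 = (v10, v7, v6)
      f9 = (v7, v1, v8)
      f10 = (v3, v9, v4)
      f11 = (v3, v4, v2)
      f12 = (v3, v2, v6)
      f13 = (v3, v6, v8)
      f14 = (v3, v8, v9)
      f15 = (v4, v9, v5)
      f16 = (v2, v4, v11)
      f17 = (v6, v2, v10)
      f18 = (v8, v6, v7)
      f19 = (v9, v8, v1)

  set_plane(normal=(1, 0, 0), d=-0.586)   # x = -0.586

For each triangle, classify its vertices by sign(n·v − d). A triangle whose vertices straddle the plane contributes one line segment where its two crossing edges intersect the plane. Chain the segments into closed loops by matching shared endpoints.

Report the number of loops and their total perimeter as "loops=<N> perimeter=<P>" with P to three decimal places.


loops=1 perimeter=6.000

Straddling triangles (10 of 20):
  (v0,v11,v5) [--+] → (-0.586, 0.316015, 0.873485)–(-0.586, 1.04032, 0.149176)  len=1.0243
  (v0,v5,v1) [-++] → (-0.586, 1.04032, 0.149176)–(-0.586, 1.0973, 0)  len=0.1597
  (v0,v1,v7) [-++] → (-0.586, 1.0973, 0)–(-0.586, 1.04032, -0.149176)  len=0.1597
  (v0,v7,v10) [-+-] → (-0.586, 1.04032, -0.149176)–(-0.586, 0.316015, -0.873485)  len=1.0243
  (v5,v11,v4) [+-+] → (-0.586, 0.316015, 0.873485)–(-0.586, -0.316015, 0.873485)  len=0.6320
  (v10,v7,v6) [-++] → (-0.586, 0.316015, -0.873485)–(-0.586, -0.316015, -0.873485)  len=0.6320
  (v3,v4,v2) [++-] → (-0.586, -1.04032, 0.149176)–(-0.586, -1.0973, 0)  len=0.1597
  (v3,v2,v6) [+-+] → (-0.586, -1.0973, 0)–(-0.586, -1.04032, -0.149176)  len=0.1597
  (v2,v4,v11) [-+-] → (-0.586, -1.04032, 0.149176)–(-0.586, -0.316015, 0.873485)  len=1.0243
  (v6,v2,v10) [+--] → (-0.586, -1.04032, -0.149176)–(-0.586, -0.316015, -0.873485)  len=1.0243

Chained into 1 loop(s):
  loop 1: 10 segments, perimeter = 6.0001
Total perimeter = 6.000


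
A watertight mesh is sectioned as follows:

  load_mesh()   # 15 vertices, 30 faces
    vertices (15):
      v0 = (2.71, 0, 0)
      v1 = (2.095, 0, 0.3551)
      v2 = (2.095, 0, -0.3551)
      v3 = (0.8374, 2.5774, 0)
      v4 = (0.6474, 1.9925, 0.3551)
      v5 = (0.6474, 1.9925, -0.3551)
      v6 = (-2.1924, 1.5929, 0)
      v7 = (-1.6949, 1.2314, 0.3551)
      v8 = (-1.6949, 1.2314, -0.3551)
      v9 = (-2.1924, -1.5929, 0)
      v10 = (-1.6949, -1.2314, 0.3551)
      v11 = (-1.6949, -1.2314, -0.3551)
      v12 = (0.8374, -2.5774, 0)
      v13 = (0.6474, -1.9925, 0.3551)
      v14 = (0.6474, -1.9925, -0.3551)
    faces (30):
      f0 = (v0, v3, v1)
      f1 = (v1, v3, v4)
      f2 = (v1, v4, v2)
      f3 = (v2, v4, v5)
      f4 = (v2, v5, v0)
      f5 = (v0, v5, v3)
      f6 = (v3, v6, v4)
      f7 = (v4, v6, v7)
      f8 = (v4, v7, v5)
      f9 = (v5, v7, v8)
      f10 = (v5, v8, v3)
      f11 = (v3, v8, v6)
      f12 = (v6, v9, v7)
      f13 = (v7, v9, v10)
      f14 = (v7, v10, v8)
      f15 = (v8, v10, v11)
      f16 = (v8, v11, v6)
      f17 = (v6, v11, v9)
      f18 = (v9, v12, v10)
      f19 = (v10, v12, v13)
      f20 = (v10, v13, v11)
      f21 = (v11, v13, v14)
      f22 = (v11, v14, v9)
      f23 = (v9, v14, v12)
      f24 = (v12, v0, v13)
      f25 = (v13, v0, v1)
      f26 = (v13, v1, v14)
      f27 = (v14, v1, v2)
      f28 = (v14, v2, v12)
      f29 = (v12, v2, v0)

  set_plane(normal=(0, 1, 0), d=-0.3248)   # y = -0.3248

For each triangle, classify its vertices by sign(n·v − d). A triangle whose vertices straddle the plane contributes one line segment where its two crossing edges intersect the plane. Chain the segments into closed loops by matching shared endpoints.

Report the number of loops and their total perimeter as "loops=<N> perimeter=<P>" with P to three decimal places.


loops=2 perimeter=4.063

Straddling triangles (12 of 30):
  (v6,v9,v7) [+-+] → (-2.1924, -0.3248, 0)–(-1.96902, -0.3248, 0.159439)  len=0.2744
  (v7,v9,v10) [+--] → (-1.96902, -0.3248, 0.159439)–(-1.6949, -0.3248, 0.3551)  len=0.3368
  (v7,v10,v8) [+-+] → (-1.6949, -0.3248, 0.3551)–(-1.6949, -0.3248, 0.0936629)  len=0.2614
  (v8,v10,v11) [+--] → (-1.6949, -0.3248, 0.0936629)–(-1.6949, -0.3248, -0.3551)  len=0.4488
  (v8,v11,v6) [+-+] → (-1.6949, -0.3248, -0.3551)–(-1.8546, -0.3248, -0.241113)  len=0.1962
  (v6,v11,v9) [+--] → (-1.8546, -0.3248, -0.241113)–(-2.1924, -0.3248, 0)  len=0.4150
  (v12,v0,v13) [-+-] → (2.47402, -0.3248, 0)–(2.37377, -0.3248, 0.0578853)  len=0.1158
  (v13,v0,v1) [-++] → (2.37377, -0.3248, 0.0578853)–(1.85902, -0.3248, 0.3551)  len=0.5944
  (v13,v1,v14) [-+-] → (1.85902, -0.3248, 0.3551)–(1.85902, -0.3248, 0.239329)  len=0.1158
  (v14,v1,v2) [-++] → (1.85902, -0.3248, 0.239329)–(1.85902, -0.3248, -0.3551)  len=0.5944
  (v14,v2,v12) [-+-] → (1.85902, -0.3248, -0.3551)–(1.93652, -0.3248, -0.310351)  len=0.0895
  (v12,v2,v0) [-++] → (1.93652, -0.3248, -0.310351)–(2.47402, -0.3248, 0)  len=0.6207

Chained into 2 loop(s):
  loop 1: 6 segments, perimeter = 1.9327
  loop 2: 6 segments, perimeter = 2.1305
Total perimeter = 4.063


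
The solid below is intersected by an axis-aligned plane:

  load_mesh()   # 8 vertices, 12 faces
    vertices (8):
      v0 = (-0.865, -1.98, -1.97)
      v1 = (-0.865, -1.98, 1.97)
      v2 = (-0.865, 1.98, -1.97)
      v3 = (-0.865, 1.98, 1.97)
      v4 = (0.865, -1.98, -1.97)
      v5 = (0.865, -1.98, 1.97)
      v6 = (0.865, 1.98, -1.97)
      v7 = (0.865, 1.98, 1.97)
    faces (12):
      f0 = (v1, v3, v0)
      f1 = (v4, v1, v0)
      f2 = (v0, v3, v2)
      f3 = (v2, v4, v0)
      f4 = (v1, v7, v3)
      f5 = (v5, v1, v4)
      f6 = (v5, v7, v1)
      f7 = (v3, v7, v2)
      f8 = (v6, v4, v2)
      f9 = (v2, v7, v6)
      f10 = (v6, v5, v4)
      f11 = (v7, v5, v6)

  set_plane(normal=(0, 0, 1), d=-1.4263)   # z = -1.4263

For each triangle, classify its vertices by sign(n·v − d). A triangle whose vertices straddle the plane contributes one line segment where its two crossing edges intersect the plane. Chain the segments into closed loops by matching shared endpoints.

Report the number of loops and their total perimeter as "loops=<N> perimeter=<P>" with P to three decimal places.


Straddling triangles (8 of 12):
  (v1,v3,v0) [++-] → (-0.865, -1.43354, -1.4263)–(-0.865, -1.98, -1.4263)  len=0.5465
  (v4,v1,v0) [-+-] → (0.626269, -1.98, -1.4263)–(-0.865, -1.98, -1.4263)  len=1.4913
  (v0,v3,v2) [-+-] → (-0.865, -1.43354, -1.4263)–(-0.865, 1.98, -1.4263)  len=3.4135
  (v5,v1,v4) [++-] → (0.626269, -1.98, -1.4263)–(0.865, -1.98, -1.4263)  len=0.2387
  (v3,v7,v2) [++-] → (-0.626269, 1.98, -1.4263)–(-0.865, 1.98, -1.4263)  len=0.2387
  (v2,v7,v6) [-+-] → (-0.626269, 1.98, -1.4263)–(0.865, 1.98, -1.4263)  len=1.4913
  (v6,v5,v4) [-+-] → (0.865, 1.43354, -1.4263)–(0.865, -1.98, -1.4263)  len=3.4135
  (v7,v5,v6) [++-] → (0.865, 1.43354, -1.4263)–(0.865, 1.98, -1.4263)  len=0.5465

Chained into 1 loop(s):
  loop 1: 8 segments, perimeter = 11.3800
Total perimeter = 11.380

loops=1 perimeter=11.380


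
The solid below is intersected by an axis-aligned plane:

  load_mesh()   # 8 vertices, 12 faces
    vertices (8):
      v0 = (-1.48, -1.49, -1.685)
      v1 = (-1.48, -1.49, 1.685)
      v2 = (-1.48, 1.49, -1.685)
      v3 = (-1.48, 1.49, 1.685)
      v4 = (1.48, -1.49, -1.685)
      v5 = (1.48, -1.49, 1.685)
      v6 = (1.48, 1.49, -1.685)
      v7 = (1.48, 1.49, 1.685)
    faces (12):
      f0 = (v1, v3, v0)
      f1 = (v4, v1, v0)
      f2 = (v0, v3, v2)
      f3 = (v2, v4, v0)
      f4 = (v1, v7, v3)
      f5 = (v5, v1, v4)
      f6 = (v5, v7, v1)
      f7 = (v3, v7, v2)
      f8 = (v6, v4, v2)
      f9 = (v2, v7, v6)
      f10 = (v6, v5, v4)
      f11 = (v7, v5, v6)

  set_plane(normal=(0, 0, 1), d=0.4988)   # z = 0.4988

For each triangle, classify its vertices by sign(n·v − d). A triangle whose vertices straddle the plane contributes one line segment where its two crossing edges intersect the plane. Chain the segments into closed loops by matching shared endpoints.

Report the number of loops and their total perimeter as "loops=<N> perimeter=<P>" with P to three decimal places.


Straddling triangles (8 of 12):
  (v1,v3,v0) [++-] → (-1.48, 0.441075, 0.4988)–(-1.48, -1.49, 0.4988)  len=1.9311
  (v4,v1,v0) [-+-] → (-0.438115, -1.49, 0.4988)–(-1.48, -1.49, 0.4988)  len=1.0419
  (v0,v3,v2) [-+-] → (-1.48, 0.441075, 0.4988)–(-1.48, 1.49, 0.4988)  len=1.0489
  (v5,v1,v4) [++-] → (-0.438115, -1.49, 0.4988)–(1.48, -1.49, 0.4988)  len=1.9181
  (v3,v7,v2) [++-] → (0.438115, 1.49, 0.4988)–(-1.48, 1.49, 0.4988)  len=1.9181
  (v2,v7,v6) [-+-] → (0.438115, 1.49, 0.4988)–(1.48, 1.49, 0.4988)  len=1.0419
  (v6,v5,v4) [-+-] → (1.48, -0.441075, 0.4988)–(1.48, -1.49, 0.4988)  len=1.0489
  (v7,v5,v6) [++-] → (1.48, -0.441075, 0.4988)–(1.48, 1.49, 0.4988)  len=1.9311

Chained into 1 loop(s):
  loop 1: 8 segments, perimeter = 11.8800
Total perimeter = 11.880

loops=1 perimeter=11.880


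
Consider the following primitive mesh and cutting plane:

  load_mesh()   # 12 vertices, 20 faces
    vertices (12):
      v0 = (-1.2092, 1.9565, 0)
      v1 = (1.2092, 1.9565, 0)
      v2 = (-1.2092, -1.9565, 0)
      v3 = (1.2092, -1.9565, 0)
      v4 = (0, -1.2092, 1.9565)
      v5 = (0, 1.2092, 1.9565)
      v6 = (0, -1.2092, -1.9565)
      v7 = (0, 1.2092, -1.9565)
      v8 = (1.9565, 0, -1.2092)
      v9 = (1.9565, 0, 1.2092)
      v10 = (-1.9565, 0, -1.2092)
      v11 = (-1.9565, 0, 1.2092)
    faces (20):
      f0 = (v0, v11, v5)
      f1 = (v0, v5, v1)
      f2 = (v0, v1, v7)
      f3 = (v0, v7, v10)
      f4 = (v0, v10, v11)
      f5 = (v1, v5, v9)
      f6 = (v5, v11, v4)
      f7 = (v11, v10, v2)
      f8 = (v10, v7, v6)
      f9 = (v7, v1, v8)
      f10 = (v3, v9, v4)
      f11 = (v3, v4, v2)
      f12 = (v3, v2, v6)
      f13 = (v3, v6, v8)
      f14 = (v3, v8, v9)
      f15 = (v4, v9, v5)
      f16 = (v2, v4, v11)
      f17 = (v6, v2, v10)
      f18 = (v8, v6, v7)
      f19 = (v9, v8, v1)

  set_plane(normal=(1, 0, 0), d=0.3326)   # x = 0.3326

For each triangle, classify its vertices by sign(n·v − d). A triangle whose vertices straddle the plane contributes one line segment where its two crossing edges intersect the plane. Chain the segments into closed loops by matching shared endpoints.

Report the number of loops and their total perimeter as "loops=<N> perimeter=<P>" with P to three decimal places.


Straddling triangles (10 of 20):
  (v0,v5,v1) [--+] → (0.3326, 1.41475, 1.41835)–(0.3326, 1.9565, 0)  len=1.5183
  (v0,v1,v7) [-+-] → (0.3326, 1.9565, 0)–(0.3326, 1.41475, -1.41835)  len=1.5183
  (v1,v5,v9) [+-+] → (0.3326, 1.41475, 1.41835)–(0.3326, 1.00364, 1.82946)  len=0.5814
  (v7,v1,v8) [-++] → (0.3326, 1.41475, -1.41835)–(0.3326, 1.00364, -1.82946)  len=0.5814
  (v3,v9,v4) [++-] → (0.3326, -1.00364, 1.82946)–(0.3326, -1.41475, 1.41835)  len=0.5814
  (v3,v4,v2) [+--] → (0.3326, -1.41475, 1.41835)–(0.3326, -1.9565, 0)  len=1.5183
  (v3,v2,v6) [+--] → (0.3326, -1.9565, 0)–(0.3326, -1.41475, -1.41835)  len=1.5183
  (v3,v6,v8) [+-+] → (0.3326, -1.41475, -1.41835)–(0.3326, -1.00364, -1.82946)  len=0.5814
  (v4,v9,v5) [-+-] → (0.3326, -1.00364, 1.82946)–(0.3326, 1.00364, 1.82946)  len=2.0073
  (v8,v6,v7) [+--] → (0.3326, -1.00364, -1.82946)–(0.3326, 1.00364, -1.82946)  len=2.0073

Chained into 1 loop(s):
  loop 1: 10 segments, perimeter = 12.4133
Total perimeter = 12.413

loops=1 perimeter=12.413


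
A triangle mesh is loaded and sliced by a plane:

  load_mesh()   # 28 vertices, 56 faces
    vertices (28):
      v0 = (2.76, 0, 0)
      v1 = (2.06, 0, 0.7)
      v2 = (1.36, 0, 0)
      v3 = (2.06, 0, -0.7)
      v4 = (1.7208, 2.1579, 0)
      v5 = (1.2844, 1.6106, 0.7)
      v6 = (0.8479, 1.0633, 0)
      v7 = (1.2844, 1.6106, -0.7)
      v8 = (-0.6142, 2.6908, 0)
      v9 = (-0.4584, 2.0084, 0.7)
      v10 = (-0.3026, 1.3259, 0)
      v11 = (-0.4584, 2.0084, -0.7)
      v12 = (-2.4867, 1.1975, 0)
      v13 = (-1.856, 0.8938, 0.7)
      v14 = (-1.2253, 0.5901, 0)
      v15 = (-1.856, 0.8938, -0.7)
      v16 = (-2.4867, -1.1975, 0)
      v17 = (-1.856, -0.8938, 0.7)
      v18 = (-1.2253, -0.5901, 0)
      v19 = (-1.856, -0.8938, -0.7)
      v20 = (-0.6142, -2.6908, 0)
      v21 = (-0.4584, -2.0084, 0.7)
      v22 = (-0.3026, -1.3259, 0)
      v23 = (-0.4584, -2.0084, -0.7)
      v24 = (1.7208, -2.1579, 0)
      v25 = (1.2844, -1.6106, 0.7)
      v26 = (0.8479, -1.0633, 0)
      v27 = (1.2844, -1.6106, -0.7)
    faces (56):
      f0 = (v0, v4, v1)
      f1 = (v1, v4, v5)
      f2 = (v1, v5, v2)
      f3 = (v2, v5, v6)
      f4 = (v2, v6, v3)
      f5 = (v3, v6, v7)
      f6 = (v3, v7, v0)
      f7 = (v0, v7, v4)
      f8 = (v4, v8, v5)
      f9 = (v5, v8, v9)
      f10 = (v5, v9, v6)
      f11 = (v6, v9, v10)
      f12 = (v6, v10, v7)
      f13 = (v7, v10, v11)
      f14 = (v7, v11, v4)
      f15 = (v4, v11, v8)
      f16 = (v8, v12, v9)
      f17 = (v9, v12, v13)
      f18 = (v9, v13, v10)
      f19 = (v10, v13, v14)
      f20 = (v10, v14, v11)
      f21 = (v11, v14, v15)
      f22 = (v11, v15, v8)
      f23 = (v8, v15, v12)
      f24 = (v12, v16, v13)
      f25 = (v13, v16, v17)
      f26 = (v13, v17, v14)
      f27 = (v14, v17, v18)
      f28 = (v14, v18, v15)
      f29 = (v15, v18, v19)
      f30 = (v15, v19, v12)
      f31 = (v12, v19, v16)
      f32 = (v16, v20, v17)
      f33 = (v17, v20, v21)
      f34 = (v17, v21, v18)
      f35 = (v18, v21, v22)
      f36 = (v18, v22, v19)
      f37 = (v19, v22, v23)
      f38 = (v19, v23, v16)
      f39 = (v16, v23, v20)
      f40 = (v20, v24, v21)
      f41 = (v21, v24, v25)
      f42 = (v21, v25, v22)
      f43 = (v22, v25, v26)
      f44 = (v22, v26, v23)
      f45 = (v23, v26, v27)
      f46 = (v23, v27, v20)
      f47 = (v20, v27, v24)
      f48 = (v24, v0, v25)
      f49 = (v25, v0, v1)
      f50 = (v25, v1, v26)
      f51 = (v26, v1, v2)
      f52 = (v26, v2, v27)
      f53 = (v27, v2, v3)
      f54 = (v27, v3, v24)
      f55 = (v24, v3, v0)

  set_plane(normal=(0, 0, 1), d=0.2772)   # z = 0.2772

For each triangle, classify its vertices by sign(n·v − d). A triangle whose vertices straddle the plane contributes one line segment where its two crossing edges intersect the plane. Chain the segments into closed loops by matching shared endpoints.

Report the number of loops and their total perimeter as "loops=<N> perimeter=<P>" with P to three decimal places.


loops=2 perimeter=25.027

Straddling triangles (28 of 56):
  (v0,v4,v1) [--+] → (1.85512, 1.30337, 0.2772)–(2.4828, 0, 0.2772)  len=1.4466
  (v1,v4,v5) [+-+] → (1.85512, 1.30337, 0.2772)–(1.54799, 1.94117, 0.2772)  len=0.7079
  (v1,v5,v2) [++-] → (1.33006, 0.637798, 0.2772)–(1.6372, 0, 0.2772)  len=0.7079
  (v2,v5,v6) [-+-] → (1.33006, 0.637798, 0.2772)–(1.02075, 1.28003, 0.2772)  len=0.7128
  (v4,v8,v5) [--+] → (0.137646, 2.26304, 0.2772)–(1.54799, 1.94117, 0.2772)  len=1.4466
  (v5,v8,v9) [+-+] → (0.137646, 2.26304, 0.2772)–(-0.552503, 2.42057, 0.2772)  len=0.7079
  (v5,v9,v6) [++-] → (0.330605, 1.43756, 0.2772)–(1.02075, 1.28003, 0.2772)  len=0.7079
  (v6,v9,v10) [-+-] → (0.330605, 1.43756, 0.2772)–(-0.364297, 1.59617, 0.2772)  len=0.7128
  (v8,v12,v9) [--+] → (-1.68349, 1.51862, 0.2772)–(-0.552503, 2.42057, 0.2772)  len=1.4466
  (v9,v12,v13) [+-+] → (-1.68349, 1.51862, 0.2772)–(-2.23694, 1.07723, 0.2772)  len=0.7079
  (v9,v13,v10) [++-] → (-0.917746, 1.15479, 0.2772)–(-0.364297, 1.59617, 0.2772)  len=0.7079
  (v10,v13,v14) [-+-] → (-0.917746, 1.15479, 0.2772)–(-1.47506, 0.710365, 0.2772)  len=0.7128
  (v12,v16,v13) [--+] → (-2.23694, -0.369345, 0.2772)–(-2.23694, 1.07723, 0.2772)  len=1.4466
  (v13,v16,v17) [+-+] → (-2.23694, -0.369345, 0.2772)–(-2.23694, -1.07723, 0.2772)  len=0.7079
  (v13,v17,v14) [++-] → (-1.47506, 0.0024756, 0.2772)–(-1.47506, 0.710365, 0.2772)  len=0.7079
  (v14,v17,v18) [-+-] → (-1.47506, 0.0024756, 0.2772)–(-1.47506, -0.710365, 0.2772)  len=0.7128
  (v16,v20,v17) [--+] → (-1.10595, -1.97919, 0.2772)–(-2.23694, -1.07723, 0.2772)  len=1.4466
  (v17,v20,v21) [+-+] → (-1.10595, -1.97919, 0.2772)–(-0.552503, -2.42057, 0.2772)  len=0.7079
  (v17,v21,v18) [++-] → (-0.921608, -1.15175, 0.2772)–(-1.47506, -0.710365, 0.2772)  len=0.7079
  (v18,v21,v22) [-+-] → (-0.921608, -1.15175, 0.2772)–(-0.364297, -1.59617, 0.2772)  len=0.7128
  (v20,v24,v21) [--+] → (0.857837, -2.0987, 0.2772)–(-0.552503, -2.42057, 0.2772)  len=1.4466
  (v21,v24,v25) [+-+] → (0.857837, -2.0987, 0.2772)–(1.54799, -1.94117, 0.2772)  len=0.7079
  (v21,v25,v22) [++-] → (0.325852, -1.43864, 0.2772)–(-0.364297, -1.59617, 0.2772)  len=0.7079
  (v22,v25,v26) [-+-] → (0.325852, -1.43864, 0.2772)–(1.02075, -1.28003, 0.2772)  len=0.7128
  (v24,v0,v25) [--+] → (2.17566, -0.637798, 0.2772)–(1.54799, -1.94117, 0.2772)  len=1.4466
  (v25,v0,v1) [+-+] → (2.17566, -0.637798, 0.2772)–(2.4828, 0, 0.2772)  len=0.7079
  (v25,v1,v26) [++-] → (1.32789, -0.642233, 0.2772)–(1.02075, -1.28003, 0.2772)  len=0.7079
  (v26,v1,v2) [-+-] → (1.32789, -0.642233, 0.2772)–(1.6372, 0, 0.2772)  len=0.7128

Chained into 2 loop(s):
  loop 1: 14 segments, perimeter = 15.0815
  loop 2: 14 segments, perimeter = 9.9450
Total perimeter = 25.027
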